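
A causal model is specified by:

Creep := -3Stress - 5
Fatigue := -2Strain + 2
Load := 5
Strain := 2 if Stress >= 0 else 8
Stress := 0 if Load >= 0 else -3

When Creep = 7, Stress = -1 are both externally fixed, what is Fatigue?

The joint intervention fixes Creep = 7, Stress = -1, removing each variable's own equation.
Strain = 2 if Stress >= 0 else 8  [with Stress=-1]  = 8
Fatigue = -2Strain + 2  [with Strain=8]  = -14

-14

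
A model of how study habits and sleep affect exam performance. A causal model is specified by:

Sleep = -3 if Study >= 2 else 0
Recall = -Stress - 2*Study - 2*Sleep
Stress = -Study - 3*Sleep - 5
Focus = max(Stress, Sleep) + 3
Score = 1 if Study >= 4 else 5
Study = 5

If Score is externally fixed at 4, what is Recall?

-3

The intervention breaks the incoming arrows to Score: Score = 1 if Study >= 4 else 5 no longer applies, and Score = 4.
Since Recall is not a descendant of the intervened variable, it is unaffected.
Sleep = -3 if Study >= 2 else 0  [with Study=5]  = -3
Stress = -Study - 3*Sleep - 5  [with Study=5, Sleep=-3]  = -1
Recall = -Stress - 2*Study - 2*Sleep  [with Stress=-1, Study=5, Sleep=-3]  = -3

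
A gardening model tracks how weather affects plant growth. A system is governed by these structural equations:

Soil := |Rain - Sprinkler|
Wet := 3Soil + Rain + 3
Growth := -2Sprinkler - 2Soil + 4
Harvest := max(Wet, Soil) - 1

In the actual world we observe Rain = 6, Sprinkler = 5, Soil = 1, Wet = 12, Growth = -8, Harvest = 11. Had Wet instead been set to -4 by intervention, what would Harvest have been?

0

Under do(Wet=-4), the mechanism Wet := 3Soil + Rain + 3 is discarded; Wet is fixed at -4.
Soil = |Rain - Sprinkler|  [with Rain=6, Sprinkler=5]  = 1
Harvest = max(Wet, Soil) - 1  [with Wet=-4, Soil=1]  = 0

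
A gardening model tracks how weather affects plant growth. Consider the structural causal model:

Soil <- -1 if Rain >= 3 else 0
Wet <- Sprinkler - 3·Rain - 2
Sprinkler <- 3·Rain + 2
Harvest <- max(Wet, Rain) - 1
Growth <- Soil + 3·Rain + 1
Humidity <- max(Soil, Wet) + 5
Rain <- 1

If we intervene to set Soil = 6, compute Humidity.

11

The intervention breaks the incoming arrows to Soil: Soil <- -1 if Rain >= 3 else 0 no longer applies, and Soil = 6.
Sprinkler = 3·Rain + 2  [with Rain=1]  = 5
Wet = Sprinkler - 3·Rain - 2  [with Sprinkler=5, Rain=1]  = 0
Humidity = max(Soil, Wet) + 5  [with Soil=6, Wet=0]  = 11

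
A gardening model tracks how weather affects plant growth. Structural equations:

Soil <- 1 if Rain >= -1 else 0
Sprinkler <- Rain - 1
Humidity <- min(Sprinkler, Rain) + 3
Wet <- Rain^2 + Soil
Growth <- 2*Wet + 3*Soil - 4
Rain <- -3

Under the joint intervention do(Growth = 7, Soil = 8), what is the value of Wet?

17

Under do(Growth = 7, Soil = 8), each intervened variable's structural equation is replaced by its fixed value.
Wet = Rain^2 + Soil  [with Rain=-3, Soil=8]  = 17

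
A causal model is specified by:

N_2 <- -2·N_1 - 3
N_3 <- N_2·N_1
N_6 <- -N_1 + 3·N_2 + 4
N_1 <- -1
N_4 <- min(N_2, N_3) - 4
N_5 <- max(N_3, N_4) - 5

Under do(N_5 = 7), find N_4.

The intervention breaks the incoming arrows to N_5: N_5 <- max(N_3, N_4) - 5 no longer applies, and N_5 = 7.
Since N_4 is not a descendant of the intervened variable, it is unaffected.
N_2 = -2·N_1 - 3  [with N_1=-1]  = -1
N_3 = N_2·N_1  [with N_2=-1, N_1=-1]  = 1
N_4 = min(N_2, N_3) - 4  [with N_2=-1, N_3=1]  = -5

-5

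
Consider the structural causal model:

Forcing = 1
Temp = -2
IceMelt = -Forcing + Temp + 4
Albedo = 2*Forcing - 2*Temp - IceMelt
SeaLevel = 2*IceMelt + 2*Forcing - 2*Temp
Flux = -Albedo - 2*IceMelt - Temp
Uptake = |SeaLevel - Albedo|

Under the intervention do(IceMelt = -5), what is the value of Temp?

-2

Under do(IceMelt=-5), the mechanism IceMelt = -Forcing + Temp + 4 is discarded; IceMelt is fixed at -5.
Since Temp is not a descendant of the intervened variable, it is unaffected.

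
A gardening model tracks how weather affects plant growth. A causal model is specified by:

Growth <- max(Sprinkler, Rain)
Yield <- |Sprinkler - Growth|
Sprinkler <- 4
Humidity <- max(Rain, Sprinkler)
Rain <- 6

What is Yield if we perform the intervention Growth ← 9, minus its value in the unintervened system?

3

do(Growth=9) replaces the equation Growth <- max(Sprinkler, Rain) with the constant Growth = 9.
Yield = |Sprinkler - Growth|  [with Sprinkler=4, Growth=9]  = 5
Without intervention: Growth = max(Sprinkler, Rain)  [with Sprinkler=4, Rain=6]  = 6; Yield = |Sprinkler - Growth|  [with Sprinkler=4, Growth=6]  = 2.
Change = 5 − 2 = 3.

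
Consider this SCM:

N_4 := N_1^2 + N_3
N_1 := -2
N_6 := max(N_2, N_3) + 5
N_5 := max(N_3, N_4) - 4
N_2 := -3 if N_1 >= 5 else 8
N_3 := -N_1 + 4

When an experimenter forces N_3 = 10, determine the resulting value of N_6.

15

The intervention breaks the incoming arrows to N_3: N_3 := -N_1 + 4 no longer applies, and N_3 = 10.
N_2 = -3 if N_1 >= 5 else 8  [with N_1=-2]  = 8
N_6 = max(N_2, N_3) + 5  [with N_2=8, N_3=10]  = 15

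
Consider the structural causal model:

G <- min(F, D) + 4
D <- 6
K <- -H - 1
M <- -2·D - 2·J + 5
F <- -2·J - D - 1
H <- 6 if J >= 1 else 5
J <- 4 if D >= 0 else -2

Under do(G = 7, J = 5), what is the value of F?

Under do(G = 7, J = 5), each intervened variable's structural equation is replaced by its fixed value.
F = -2·J - D - 1  [with J=5, D=6]  = -17

-17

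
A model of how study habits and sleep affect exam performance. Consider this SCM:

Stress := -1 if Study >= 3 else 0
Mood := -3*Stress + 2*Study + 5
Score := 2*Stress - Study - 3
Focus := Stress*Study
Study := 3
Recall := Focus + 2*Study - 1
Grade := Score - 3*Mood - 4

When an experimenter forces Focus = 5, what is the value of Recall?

10

The intervention breaks the incoming arrows to Focus: Focus := Stress*Study no longer applies, and Focus = 5.
Recall = Focus + 2*Study - 1  [with Focus=5, Study=3]  = 10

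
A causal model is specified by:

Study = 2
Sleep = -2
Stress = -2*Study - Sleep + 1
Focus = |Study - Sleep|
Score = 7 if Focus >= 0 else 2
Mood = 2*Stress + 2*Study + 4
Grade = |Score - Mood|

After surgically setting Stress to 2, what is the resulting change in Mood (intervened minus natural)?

The intervention breaks the incoming arrows to Stress: Stress = -2*Study - Sleep + 1 no longer applies, and Stress = 2.
Mood = 2*Stress + 2*Study + 4  [with Stress=2, Study=2]  = 12
Without intervention: Stress = -2*Study - Sleep + 1  [with Study=2, Sleep=-2]  = -1; Mood = 2*Stress + 2*Study + 4  [with Stress=-1, Study=2]  = 6.
Change = 12 − 6 = 6.

6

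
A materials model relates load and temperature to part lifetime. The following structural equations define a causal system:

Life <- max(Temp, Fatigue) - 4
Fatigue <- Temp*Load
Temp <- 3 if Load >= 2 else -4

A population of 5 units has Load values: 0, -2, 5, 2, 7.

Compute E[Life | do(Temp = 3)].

do(Temp=3) breaks Temp's dependence on Load. With Temp=3 fixed, Life across the units is -1, -1, 11, 2, 17, mean 5.6.

5.6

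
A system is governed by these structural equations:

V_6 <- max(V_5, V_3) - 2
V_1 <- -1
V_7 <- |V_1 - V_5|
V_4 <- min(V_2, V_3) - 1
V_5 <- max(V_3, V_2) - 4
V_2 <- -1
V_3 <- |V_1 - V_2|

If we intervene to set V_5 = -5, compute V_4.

-2

The intervention breaks the incoming arrows to V_5: V_5 <- max(V_3, V_2) - 4 no longer applies, and V_5 = -5.
Since V_4 is not a descendant of the intervened variable, it is unaffected.
V_3 = |V_1 - V_2|  [with V_1=-1, V_2=-1]  = 0
V_4 = min(V_2, V_3) - 1  [with V_2=-1, V_3=0]  = -2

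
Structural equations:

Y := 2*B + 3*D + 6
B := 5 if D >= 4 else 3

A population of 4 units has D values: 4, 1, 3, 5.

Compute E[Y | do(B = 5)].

25.75

Under do(B=5), B's equation is replaced by B=5 for every unit. Per-unit Y: 28, 19, 25, 31. Mean = 25.75.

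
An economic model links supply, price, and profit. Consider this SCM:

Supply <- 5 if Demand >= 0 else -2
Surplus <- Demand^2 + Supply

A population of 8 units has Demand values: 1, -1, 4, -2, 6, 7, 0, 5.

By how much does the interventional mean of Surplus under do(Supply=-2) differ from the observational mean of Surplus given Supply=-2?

14

Under do(Supply=-2), Supply's equation is replaced by Supply=-2 for every unit. Per-unit Surplus: -1, -1, 14, 2, 34, 47, -2, 23. Mean = 14.5.
Observing Supply=-2 restricts to units where Supply's equation naturally yields -2: Demand ∈ {-1, -2}. In that subpopulation Surplus = -1, 2, mean 0.5.
Difference = 14.5 − 0.5 = 14.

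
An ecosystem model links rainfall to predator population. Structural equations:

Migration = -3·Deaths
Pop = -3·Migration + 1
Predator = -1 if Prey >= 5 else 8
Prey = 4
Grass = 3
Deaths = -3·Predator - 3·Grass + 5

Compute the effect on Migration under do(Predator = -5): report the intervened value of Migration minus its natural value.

-117

do(Predator=-5) replaces the equation Predator = -1 if Prey >= 5 else 8 with the constant Predator = -5.
Deaths = -3·Predator - 3·Grass + 5  [with Predator=-5, Grass=3]  = 11
Migration = -3·Deaths  [with Deaths=11]  = -33
Without intervention: Predator = -1 if Prey >= 5 else 8  [with Prey=4]  = 8; Deaths = -3·Predator - 3·Grass + 5  [with Predator=8, Grass=3]  = -28; Migration = -3·Deaths  [with Deaths=-28]  = 84.
Change = -33 − 84 = -117.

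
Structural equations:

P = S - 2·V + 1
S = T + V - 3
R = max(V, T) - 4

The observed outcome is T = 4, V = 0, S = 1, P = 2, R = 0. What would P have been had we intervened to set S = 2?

3

The intervention breaks the incoming arrows to S: S = T + V - 3 no longer applies, and S = 2.
P = S - 2·V + 1  [with S=2, V=0]  = 3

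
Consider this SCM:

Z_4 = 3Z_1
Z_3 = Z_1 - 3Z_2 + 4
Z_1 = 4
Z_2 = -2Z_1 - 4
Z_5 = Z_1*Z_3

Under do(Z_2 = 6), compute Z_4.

Under do(Z_2=6), the mechanism Z_2 = -2Z_1 - 4 is discarded; Z_2 is fixed at 6.
Since Z_4 is not a descendant of the intervened variable, it is unaffected.
Z_4 = 3Z_1  [with Z_1=4]  = 12

12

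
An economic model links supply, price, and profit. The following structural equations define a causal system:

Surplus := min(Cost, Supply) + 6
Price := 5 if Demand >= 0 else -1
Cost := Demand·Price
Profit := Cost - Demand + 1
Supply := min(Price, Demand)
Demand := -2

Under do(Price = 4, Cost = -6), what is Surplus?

0

The joint intervention fixes Price = 4, Cost = -6, removing each variable's own equation.
Supply = min(Price, Demand)  [with Price=4, Demand=-2]  = -2
Surplus = min(Cost, Supply) + 6  [with Cost=-6, Supply=-2]  = 0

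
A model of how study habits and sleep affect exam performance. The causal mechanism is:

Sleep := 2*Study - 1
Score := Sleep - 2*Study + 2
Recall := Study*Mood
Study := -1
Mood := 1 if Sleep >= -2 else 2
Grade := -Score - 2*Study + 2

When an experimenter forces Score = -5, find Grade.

9

The intervention breaks the incoming arrows to Score: Score := Sleep - 2*Study + 2 no longer applies, and Score = -5.
Grade = -Score - 2*Study + 2  [with Score=-5, Study=-1]  = 9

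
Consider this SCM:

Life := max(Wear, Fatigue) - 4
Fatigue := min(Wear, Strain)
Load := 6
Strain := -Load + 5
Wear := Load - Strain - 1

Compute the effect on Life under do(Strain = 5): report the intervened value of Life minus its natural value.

-6

do(Strain=5) replaces the equation Strain := -Load + 5 with the constant Strain = 5.
Wear = Load - Strain - 1  [with Load=6, Strain=5]  = 0
Fatigue = min(Wear, Strain)  [with Wear=0, Strain=5]  = 0
Life = max(Wear, Fatigue) - 4  [with Wear=0, Fatigue=0]  = -4
Without intervention: Strain = -Load + 5  [with Load=6]  = -1; Wear = Load - Strain - 1  [with Load=6, Strain=-1]  = 6; Fatigue = min(Wear, Strain)  [with Wear=6, Strain=-1]  = -1; Life = max(Wear, Fatigue) - 4  [with Wear=6, Fatigue=-1]  = 2.
Change = -4 − 2 = -6.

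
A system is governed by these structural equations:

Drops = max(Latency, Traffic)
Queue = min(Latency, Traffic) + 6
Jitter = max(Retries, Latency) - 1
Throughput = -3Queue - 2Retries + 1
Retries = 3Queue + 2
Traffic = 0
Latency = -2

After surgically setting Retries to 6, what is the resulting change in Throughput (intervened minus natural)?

16

Under do(Retries=6), the mechanism Retries = 3Queue + 2 is discarded; Retries is fixed at 6.
Queue = min(Latency, Traffic) + 6  [with Latency=-2, Traffic=0]  = 4
Throughput = -3Queue - 2Retries + 1  [with Queue=4, Retries=6]  = -23
Without intervention: Queue = min(Latency, Traffic) + 6  [with Latency=-2, Traffic=0]  = 4; Retries = 3Queue + 2  [with Queue=4]  = 14; Throughput = -3Queue - 2Retries + 1  [with Queue=4, Retries=14]  = -39.
Change = -23 − (-39) = 16.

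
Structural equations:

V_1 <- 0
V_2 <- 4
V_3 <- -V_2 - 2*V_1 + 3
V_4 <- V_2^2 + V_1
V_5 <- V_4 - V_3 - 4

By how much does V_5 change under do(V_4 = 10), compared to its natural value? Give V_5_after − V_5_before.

-6

Intervening sets V_4 = 10 and removes its equation (V_4 <- V_2^2 + V_1).
V_3 = -V_2 - 2*V_1 + 3  [with V_2=4, V_1=0]  = -1
V_5 = V_4 - V_3 - 4  [with V_4=10, V_3=-1]  = 7
Without intervention: V_3 = -V_2 - 2*V_1 + 3  [with V_2=4, V_1=0]  = -1; V_4 = V_2^2 + V_1  [with V_2=4, V_1=0]  = 16; V_5 = V_4 - V_3 - 4  [with V_4=16, V_3=-1]  = 13.
Change = 7 − 13 = -6.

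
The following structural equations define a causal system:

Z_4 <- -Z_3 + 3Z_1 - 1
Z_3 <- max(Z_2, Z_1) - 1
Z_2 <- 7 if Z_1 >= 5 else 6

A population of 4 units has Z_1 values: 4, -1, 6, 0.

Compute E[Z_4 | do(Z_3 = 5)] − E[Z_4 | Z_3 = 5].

3.75

Every unit gets Z_3=5 under the intervention. Z_4 values become 6, -9, 12, -6; E[Z_4|do(Z_3=5)] = 0.75.
E[Z_4|Z_3=5] averages over only the 3 units with Z_3=5 (Z_1 = 4, -1, 0): Z_4 = 6, -9, -6, mean -3.
Difference = 0.75 − (-3) = 3.75.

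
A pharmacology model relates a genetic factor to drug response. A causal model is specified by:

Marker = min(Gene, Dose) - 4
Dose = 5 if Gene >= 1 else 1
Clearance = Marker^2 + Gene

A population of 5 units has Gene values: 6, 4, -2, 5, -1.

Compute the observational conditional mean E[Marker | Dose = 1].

-5.5

Conditioning on Dose=1 selects the 2 unit(s) with Gene ∈ {-2, -1}. Their Marker values: -6, -5. Mean = -5.5.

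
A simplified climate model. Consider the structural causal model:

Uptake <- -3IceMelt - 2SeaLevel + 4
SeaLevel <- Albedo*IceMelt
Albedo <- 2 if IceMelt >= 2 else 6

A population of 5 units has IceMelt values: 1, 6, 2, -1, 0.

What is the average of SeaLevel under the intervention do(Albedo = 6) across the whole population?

Under do(Albedo=6), Albedo's equation is replaced by Albedo=6 for every unit. Per-unit SeaLevel: 6, 36, 12, -6, 0. Mean = 9.6.

9.6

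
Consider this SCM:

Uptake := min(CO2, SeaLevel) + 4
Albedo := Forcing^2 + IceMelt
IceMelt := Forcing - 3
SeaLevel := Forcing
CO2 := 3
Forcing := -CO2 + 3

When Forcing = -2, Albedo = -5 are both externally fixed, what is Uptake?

The joint intervention fixes Forcing = -2, Albedo = -5, removing each variable's own equation.
SeaLevel = Forcing  [with Forcing=-2]  = -2
Uptake = min(CO2, SeaLevel) + 4  [with CO2=3, SeaLevel=-2]  = 2

2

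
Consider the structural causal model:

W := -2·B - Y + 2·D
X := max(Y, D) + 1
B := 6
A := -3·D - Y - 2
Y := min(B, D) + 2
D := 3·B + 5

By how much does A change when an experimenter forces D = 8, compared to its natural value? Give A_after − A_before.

45

do(D=8) replaces the equation D := 3·B + 5 with the constant D = 8.
Y = min(B, D) + 2  [with B=6, D=8]  = 8
A = -3·D - Y - 2  [with D=8, Y=8]  = -34
Without intervention: D = 3·B + 5  [with B=6]  = 23; Y = min(B, D) + 2  [with B=6, D=23]  = 8; A = -3·D - Y - 2  [with D=23, Y=8]  = -79.
Change = -34 − (-79) = 45.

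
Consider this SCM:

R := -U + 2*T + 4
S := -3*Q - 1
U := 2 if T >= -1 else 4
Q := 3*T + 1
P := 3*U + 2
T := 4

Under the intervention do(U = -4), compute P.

-10

Under do(U=-4), the mechanism U := 2 if T >= -1 else 4 is discarded; U is fixed at -4.
P = 3*U + 2  [with U=-4]  = -10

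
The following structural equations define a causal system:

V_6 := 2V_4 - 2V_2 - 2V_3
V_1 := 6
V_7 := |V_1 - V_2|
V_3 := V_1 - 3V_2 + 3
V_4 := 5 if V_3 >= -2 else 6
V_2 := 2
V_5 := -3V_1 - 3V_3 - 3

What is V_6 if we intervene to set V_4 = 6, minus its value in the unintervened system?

2

Under do(V_4=6), the mechanism V_4 := 5 if V_3 >= -2 else 6 is discarded; V_4 is fixed at 6.
V_3 = V_1 - 3V_2 + 3  [with V_1=6, V_2=2]  = 3
V_6 = 2V_4 - 2V_2 - 2V_3  [with V_4=6, V_2=2, V_3=3]  = 2
Without intervention: V_3 = V_1 - 3V_2 + 3  [with V_1=6, V_2=2]  = 3; V_4 = 5 if V_3 >= -2 else 6  [with V_3=3]  = 5; V_6 = 2V_4 - 2V_2 - 2V_3  [with V_4=5, V_2=2, V_3=3]  = 0.
Change = 2 − 0 = 2.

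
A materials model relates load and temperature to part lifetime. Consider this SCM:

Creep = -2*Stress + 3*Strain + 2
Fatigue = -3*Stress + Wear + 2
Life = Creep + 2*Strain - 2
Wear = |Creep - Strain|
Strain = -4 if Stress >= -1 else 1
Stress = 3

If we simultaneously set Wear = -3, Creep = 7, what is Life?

-3

The joint intervention fixes Wear = -3, Creep = 7, removing each variable's own equation.
Strain = -4 if Stress >= -1 else 1  [with Stress=3]  = -4
Life = Creep + 2*Strain - 2  [with Creep=7, Strain=-4]  = -3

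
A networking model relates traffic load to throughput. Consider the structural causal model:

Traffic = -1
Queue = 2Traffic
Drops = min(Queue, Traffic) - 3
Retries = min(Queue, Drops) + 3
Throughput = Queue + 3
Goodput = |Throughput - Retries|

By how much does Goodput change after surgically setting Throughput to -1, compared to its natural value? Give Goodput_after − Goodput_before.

The intervention breaks the incoming arrows to Throughput: Throughput = Queue + 3 no longer applies, and Throughput = -1.
Queue = 2Traffic  [with Traffic=-1]  = -2
Drops = min(Queue, Traffic) - 3  [with Queue=-2, Traffic=-1]  = -5
Retries = min(Queue, Drops) + 3  [with Queue=-2, Drops=-5]  = -2
Goodput = |Throughput - Retries|  [with Throughput=-1, Retries=-2]  = 1
Without intervention: Queue = 2Traffic  [with Traffic=-1]  = -2; Drops = min(Queue, Traffic) - 3  [with Queue=-2, Traffic=-1]  = -5; Retries = min(Queue, Drops) + 3  [with Queue=-2, Drops=-5]  = -2; Throughput = Queue + 3  [with Queue=-2]  = 1; Goodput = |Throughput - Retries|  [with Throughput=1, Retries=-2]  = 3.
Change = 1 − 3 = -2.

-2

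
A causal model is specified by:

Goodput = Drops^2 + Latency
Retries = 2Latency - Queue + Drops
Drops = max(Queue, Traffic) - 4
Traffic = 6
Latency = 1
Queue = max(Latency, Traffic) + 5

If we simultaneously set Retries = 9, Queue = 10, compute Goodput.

37

The joint intervention fixes Retries = 9, Queue = 10, removing each variable's own equation.
Drops = max(Queue, Traffic) - 4  [with Queue=10, Traffic=6]  = 6
Goodput = Drops^2 + Latency  [with Drops=6, Latency=1]  = 37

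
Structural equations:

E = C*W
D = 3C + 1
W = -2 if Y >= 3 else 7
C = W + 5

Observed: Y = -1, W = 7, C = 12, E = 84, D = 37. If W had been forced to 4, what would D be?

28

do(W=4) replaces the equation W = -2 if Y >= 3 else 7 with the constant W = 4.
C = W + 5  [with W=4]  = 9
D = 3C + 1  [with C=9]  = 28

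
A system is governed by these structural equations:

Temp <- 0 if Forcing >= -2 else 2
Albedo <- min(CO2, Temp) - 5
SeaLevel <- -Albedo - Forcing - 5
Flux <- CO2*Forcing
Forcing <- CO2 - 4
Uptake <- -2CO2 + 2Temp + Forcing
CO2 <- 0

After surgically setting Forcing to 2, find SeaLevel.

do(Forcing=2) replaces the equation Forcing <- CO2 - 4 with the constant Forcing = 2.
Temp = 0 if Forcing >= -2 else 2  [with Forcing=2]  = 0
Albedo = min(CO2, Temp) - 5  [with CO2=0, Temp=0]  = -5
SeaLevel = -Albedo - Forcing - 5  [with Albedo=-5, Forcing=2]  = -2

-2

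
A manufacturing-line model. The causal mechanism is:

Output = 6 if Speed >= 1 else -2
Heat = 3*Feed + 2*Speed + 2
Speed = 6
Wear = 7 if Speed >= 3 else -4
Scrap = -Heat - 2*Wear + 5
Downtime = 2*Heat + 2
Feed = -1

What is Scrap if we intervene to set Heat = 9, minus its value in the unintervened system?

2

do(Heat=9) replaces the equation Heat = 3*Feed + 2*Speed + 2 with the constant Heat = 9.
Wear = 7 if Speed >= 3 else -4  [with Speed=6]  = 7
Scrap = -Heat - 2*Wear + 5  [with Heat=9, Wear=7]  = -18
Without intervention: Heat = 3*Feed + 2*Speed + 2  [with Feed=-1, Speed=6]  = 11; Wear = 7 if Speed >= 3 else -4  [with Speed=6]  = 7; Scrap = -Heat - 2*Wear + 5  [with Heat=11, Wear=7]  = -20.
Change = -18 − (-20) = 2.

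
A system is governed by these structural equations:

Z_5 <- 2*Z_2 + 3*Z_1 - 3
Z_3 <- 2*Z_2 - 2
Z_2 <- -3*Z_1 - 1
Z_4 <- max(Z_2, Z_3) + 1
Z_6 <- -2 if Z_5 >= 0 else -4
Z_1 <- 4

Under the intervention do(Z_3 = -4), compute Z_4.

-3

The intervention breaks the incoming arrows to Z_3: Z_3 <- 2*Z_2 - 2 no longer applies, and Z_3 = -4.
Z_2 = -3*Z_1 - 1  [with Z_1=4]  = -13
Z_4 = max(Z_2, Z_3) + 1  [with Z_2=-13, Z_3=-4]  = -3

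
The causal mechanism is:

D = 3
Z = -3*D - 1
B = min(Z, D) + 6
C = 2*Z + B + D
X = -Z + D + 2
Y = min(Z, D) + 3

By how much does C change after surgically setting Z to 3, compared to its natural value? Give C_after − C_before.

Under do(Z=3), the mechanism Z = -3*D - 1 is discarded; Z is fixed at 3.
B = min(Z, D) + 6  [with Z=3, D=3]  = 9
C = 2*Z + B + D  [with Z=3, B=9, D=3]  = 18
Without intervention: Z = -3*D - 1  [with D=3]  = -10; B = min(Z, D) + 6  [with Z=-10, D=3]  = -4; C = 2*Z + B + D  [with Z=-10, B=-4, D=3]  = -21.
Change = 18 − (-21) = 39.

39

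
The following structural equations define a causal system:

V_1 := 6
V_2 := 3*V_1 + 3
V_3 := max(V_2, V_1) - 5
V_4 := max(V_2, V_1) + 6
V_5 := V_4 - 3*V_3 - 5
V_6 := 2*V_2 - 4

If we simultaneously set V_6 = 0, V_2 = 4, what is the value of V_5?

The joint intervention fixes V_6 = 0, V_2 = 4, removing each variable's own equation.
V_3 = max(V_2, V_1) - 5  [with V_2=4, V_1=6]  = 1
V_4 = max(V_2, V_1) + 6  [with V_2=4, V_1=6]  = 12
V_5 = V_4 - 3*V_3 - 5  [with V_4=12, V_3=1]  = 4

4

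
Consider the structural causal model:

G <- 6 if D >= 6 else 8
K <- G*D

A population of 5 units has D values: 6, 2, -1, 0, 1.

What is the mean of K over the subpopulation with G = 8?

4

Conditioning on G=8 selects the 4 unit(s) with D ∈ {2, -1, 0, 1}. Their K values: 16, -8, 0, 8. Mean = 4.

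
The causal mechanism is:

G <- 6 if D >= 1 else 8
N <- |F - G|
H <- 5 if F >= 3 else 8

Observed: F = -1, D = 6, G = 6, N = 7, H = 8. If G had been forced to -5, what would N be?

4

The intervention breaks the incoming arrows to G: G <- 6 if D >= 1 else 8 no longer applies, and G = -5.
N = |F - G|  [with F=-1, G=-5]  = 4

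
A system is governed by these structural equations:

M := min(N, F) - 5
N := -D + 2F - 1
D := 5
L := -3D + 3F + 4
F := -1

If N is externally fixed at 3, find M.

The intervention breaks the incoming arrows to N: N := -D + 2F - 1 no longer applies, and N = 3.
M = min(N, F) - 5  [with N=3, F=-1]  = -6

-6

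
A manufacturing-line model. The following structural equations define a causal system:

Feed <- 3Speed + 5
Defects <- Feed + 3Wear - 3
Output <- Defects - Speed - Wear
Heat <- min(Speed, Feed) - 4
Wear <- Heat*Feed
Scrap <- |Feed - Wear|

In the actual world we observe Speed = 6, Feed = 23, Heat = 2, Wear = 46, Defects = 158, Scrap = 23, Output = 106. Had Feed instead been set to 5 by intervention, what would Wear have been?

5

Under do(Feed=5), the mechanism Feed <- 3Speed + 5 is discarded; Feed is fixed at 5.
Heat = min(Speed, Feed) - 4  [with Speed=6, Feed=5]  = 1
Wear = Heat*Feed  [with Heat=1, Feed=5]  = 5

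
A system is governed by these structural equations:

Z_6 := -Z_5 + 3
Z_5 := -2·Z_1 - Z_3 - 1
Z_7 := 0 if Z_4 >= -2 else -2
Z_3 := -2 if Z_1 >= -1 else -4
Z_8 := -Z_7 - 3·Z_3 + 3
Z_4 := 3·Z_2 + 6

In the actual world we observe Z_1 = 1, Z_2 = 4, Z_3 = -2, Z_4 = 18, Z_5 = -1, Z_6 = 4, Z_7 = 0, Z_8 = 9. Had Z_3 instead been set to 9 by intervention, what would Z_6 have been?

The intervention breaks the incoming arrows to Z_3: Z_3 := -2 if Z_1 >= -1 else -4 no longer applies, and Z_3 = 9.
Z_5 = -2·Z_1 - Z_3 - 1  [with Z_1=1, Z_3=9]  = -12
Z_6 = -Z_5 + 3  [with Z_5=-12]  = 15

15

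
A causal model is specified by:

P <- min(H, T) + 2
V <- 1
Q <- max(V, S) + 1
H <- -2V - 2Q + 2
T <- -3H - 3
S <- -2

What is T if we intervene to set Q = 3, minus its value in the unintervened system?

6

do(Q=3) replaces the equation Q <- max(V, S) + 1 with the constant Q = 3.
H = -2V - 2Q + 2  [with V=1, Q=3]  = -6
T = -3H - 3  [with H=-6]  = 15
Without intervention: Q = max(V, S) + 1  [with V=1, S=-2]  = 2; H = -2V - 2Q + 2  [with V=1, Q=2]  = -4; T = -3H - 3  [with H=-4]  = 9.
Change = 15 − 9 = 6.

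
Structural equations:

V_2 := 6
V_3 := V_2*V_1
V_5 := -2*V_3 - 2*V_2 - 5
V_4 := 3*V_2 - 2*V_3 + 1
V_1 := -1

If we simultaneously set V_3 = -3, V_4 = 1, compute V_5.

Setting V_3 = -3, V_4 = 1 by intervention discards those variables' equations.
V_5 = -2*V_3 - 2*V_2 - 5  [with V_3=-3, V_2=6]  = -11

-11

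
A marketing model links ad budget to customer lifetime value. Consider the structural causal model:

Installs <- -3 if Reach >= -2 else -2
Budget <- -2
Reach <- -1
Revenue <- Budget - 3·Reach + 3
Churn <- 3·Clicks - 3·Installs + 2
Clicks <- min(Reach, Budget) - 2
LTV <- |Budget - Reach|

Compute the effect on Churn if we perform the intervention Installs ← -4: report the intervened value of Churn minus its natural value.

3

Intervening sets Installs = -4 and removes its equation (Installs <- -3 if Reach >= -2 else -2).
Clicks = min(Reach, Budget) - 2  [with Reach=-1, Budget=-2]  = -4
Churn = 3·Clicks - 3·Installs + 2  [with Clicks=-4, Installs=-4]  = 2
Without intervention: Clicks = min(Reach, Budget) - 2  [with Reach=-1, Budget=-2]  = -4; Installs = -3 if Reach >= -2 else -2  [with Reach=-1]  = -3; Churn = 3·Clicks - 3·Installs + 2  [with Clicks=-4, Installs=-3]  = -1.
Change = 2 − (-1) = 3.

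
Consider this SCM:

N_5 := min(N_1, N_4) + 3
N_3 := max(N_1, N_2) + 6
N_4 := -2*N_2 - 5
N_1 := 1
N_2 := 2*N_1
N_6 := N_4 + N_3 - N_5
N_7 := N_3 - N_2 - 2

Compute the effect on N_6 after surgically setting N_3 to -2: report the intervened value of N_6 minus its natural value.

-10

The intervention breaks the incoming arrows to N_3: N_3 := max(N_1, N_2) + 6 no longer applies, and N_3 = -2.
N_2 = 2*N_1  [with N_1=1]  = 2
N_4 = -2*N_2 - 5  [with N_2=2]  = -9
N_5 = min(N_1, N_4) + 3  [with N_1=1, N_4=-9]  = -6
N_6 = N_4 + N_3 - N_5  [with N_4=-9, N_3=-2, N_5=-6]  = -5
Without intervention: N_2 = 2*N_1  [with N_1=1]  = 2; N_3 = max(N_1, N_2) + 6  [with N_1=1, N_2=2]  = 8; N_4 = -2*N_2 - 5  [with N_2=2]  = -9; N_5 = min(N_1, N_4) + 3  [with N_1=1, N_4=-9]  = -6; N_6 = N_4 + N_3 - N_5  [with N_4=-9, N_3=8, N_5=-6]  = 5.
Change = -5 − 5 = -10.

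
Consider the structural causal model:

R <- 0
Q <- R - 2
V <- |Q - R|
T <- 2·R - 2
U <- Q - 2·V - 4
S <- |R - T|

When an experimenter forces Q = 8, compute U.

do(Q=8) replaces the equation Q <- R - 2 with the constant Q = 8.
V = |Q - R|  [with Q=8, R=0]  = 8
U = Q - 2·V - 4  [with Q=8, V=8]  = -12

-12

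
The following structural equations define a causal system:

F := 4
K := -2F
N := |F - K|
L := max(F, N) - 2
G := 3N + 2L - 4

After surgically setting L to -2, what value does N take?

12

Under do(L=-2), the mechanism L := max(F, N) - 2 is discarded; L is fixed at -2.
Since N is not a descendant of the intervened variable, it is unaffected.
K = -2F  [with F=4]  = -8
N = |F - K|  [with F=4, K=-8]  = 12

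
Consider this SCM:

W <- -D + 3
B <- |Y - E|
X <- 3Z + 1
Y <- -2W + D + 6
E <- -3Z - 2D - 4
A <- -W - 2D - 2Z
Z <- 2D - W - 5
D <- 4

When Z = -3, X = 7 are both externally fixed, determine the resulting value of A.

The joint intervention fixes Z = -3, X = 7, removing each variable's own equation.
W = -D + 3  [with D=4]  = -1
A = -W - 2D - 2Z  [with W=-1, D=4, Z=-3]  = -1

-1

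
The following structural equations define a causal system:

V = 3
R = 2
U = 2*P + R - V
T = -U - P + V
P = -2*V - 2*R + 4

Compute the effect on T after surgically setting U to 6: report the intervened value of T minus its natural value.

Intervening sets U = 6 and removes its equation (U = 2*P + R - V).
P = -2*V - 2*R + 4  [with V=3, R=2]  = -6
T = -U - P + V  [with U=6, P=-6, V=3]  = 3
Without intervention: P = -2*V - 2*R + 4  [with V=3, R=2]  = -6; U = 2*P + R - V  [with P=-6, R=2, V=3]  = -13; T = -U - P + V  [with U=-13, P=-6, V=3]  = 22.
Change = 3 − 22 = -19.

-19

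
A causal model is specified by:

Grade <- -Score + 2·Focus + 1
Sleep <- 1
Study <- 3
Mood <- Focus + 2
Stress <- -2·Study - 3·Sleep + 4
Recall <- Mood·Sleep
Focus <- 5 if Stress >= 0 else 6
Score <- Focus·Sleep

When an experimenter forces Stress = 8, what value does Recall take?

7

The intervention breaks the incoming arrows to Stress: Stress <- -2·Study - 3·Sleep + 4 no longer applies, and Stress = 8.
Focus = 5 if Stress >= 0 else 6  [with Stress=8]  = 5
Mood = Focus + 2  [with Focus=5]  = 7
Recall = Mood·Sleep  [with Mood=7, Sleep=1]  = 7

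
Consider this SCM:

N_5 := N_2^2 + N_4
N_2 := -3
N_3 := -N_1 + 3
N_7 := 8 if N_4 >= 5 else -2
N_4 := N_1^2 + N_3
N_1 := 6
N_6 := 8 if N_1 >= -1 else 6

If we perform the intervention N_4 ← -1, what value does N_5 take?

Intervening sets N_4 = -1 and removes its equation (N_4 := N_1^2 + N_3).
N_5 = N_2^2 + N_4  [with N_2=-3, N_4=-1]  = 8

8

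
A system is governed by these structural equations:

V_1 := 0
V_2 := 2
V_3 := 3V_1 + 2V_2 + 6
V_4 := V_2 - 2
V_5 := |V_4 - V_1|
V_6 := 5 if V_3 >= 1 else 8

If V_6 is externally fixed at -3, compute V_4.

0

do(V_6=-3) replaces the equation V_6 := 5 if V_3 >= 1 else 8 with the constant V_6 = -3.
No directed path runs from V_6 to V_4, so V_4 keeps its natural value.
V_4 = V_2 - 2  [with V_2=2]  = 0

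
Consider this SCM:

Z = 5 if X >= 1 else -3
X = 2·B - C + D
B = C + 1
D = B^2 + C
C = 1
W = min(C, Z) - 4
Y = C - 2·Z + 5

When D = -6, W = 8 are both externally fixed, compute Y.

12

Under do(D = -6, W = 8), each intervened variable's structural equation is replaced by its fixed value.
B = C + 1  [with C=1]  = 2
X = 2·B - C + D  [with B=2, C=1, D=-6]  = -3
Z = 5 if X >= 1 else -3  [with X=-3]  = -3
Y = C - 2·Z + 5  [with C=1, Z=-3]  = 12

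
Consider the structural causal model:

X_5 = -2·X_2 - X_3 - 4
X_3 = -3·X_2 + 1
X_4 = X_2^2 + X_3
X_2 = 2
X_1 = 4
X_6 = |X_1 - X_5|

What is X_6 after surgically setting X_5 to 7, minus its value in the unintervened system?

-4

The intervention breaks the incoming arrows to X_5: X_5 = -2·X_2 - X_3 - 4 no longer applies, and X_5 = 7.
X_6 = |X_1 - X_5|  [with X_1=4, X_5=7]  = 3
Without intervention: X_3 = -3·X_2 + 1  [with X_2=2]  = -5; X_5 = -2·X_2 - X_3 - 4  [with X_2=2, X_3=-5]  = -3; X_6 = |X_1 - X_5|  [with X_1=4, X_5=-3]  = 7.
Change = 3 − 7 = -4.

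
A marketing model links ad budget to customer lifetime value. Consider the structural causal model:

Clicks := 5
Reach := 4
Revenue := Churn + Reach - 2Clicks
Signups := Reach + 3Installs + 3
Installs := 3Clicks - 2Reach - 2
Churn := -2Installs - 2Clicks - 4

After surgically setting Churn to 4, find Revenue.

-2

The intervention breaks the incoming arrows to Churn: Churn := -2Installs - 2Clicks - 4 no longer applies, and Churn = 4.
Revenue = Churn + Reach - 2Clicks  [with Churn=4, Reach=4, Clicks=5]  = -2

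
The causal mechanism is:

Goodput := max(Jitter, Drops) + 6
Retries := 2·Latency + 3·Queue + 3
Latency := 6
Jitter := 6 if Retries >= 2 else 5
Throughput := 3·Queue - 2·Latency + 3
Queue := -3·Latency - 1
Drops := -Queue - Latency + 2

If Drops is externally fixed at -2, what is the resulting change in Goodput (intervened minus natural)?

The intervention breaks the incoming arrows to Drops: Drops := -Queue - Latency + 2 no longer applies, and Drops = -2.
Queue = -3·Latency - 1  [with Latency=6]  = -19
Retries = 2·Latency + 3·Queue + 3  [with Latency=6, Queue=-19]  = -42
Jitter = 6 if Retries >= 2 else 5  [with Retries=-42]  = 5
Goodput = max(Jitter, Drops) + 6  [with Jitter=5, Drops=-2]  = 11
Without intervention: Queue = -3·Latency - 1  [with Latency=6]  = -19; Drops = -Queue - Latency + 2  [with Queue=-19, Latency=6]  = 15; Retries = 2·Latency + 3·Queue + 3  [with Latency=6, Queue=-19]  = -42; Jitter = 6 if Retries >= 2 else 5  [with Retries=-42]  = 5; Goodput = max(Jitter, Drops) + 6  [with Jitter=5, Drops=15]  = 21.
Change = 11 − 21 = -10.

-10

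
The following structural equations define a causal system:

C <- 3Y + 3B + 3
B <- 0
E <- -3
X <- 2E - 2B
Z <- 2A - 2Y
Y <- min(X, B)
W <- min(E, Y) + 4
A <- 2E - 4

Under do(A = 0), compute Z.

do(A=0) replaces the equation A <- 2E - 4 with the constant A = 0.
X = 2E - 2B  [with E=-3, B=0]  = -6
Y = min(X, B)  [with X=-6, B=0]  = -6
Z = 2A - 2Y  [with A=0, Y=-6]  = 12

12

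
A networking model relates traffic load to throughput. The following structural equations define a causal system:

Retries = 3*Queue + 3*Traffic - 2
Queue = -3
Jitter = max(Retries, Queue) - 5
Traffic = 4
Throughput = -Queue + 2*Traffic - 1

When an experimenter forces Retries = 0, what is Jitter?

-5

The intervention breaks the incoming arrows to Retries: Retries = 3*Queue + 3*Traffic - 2 no longer applies, and Retries = 0.
Jitter = max(Retries, Queue) - 5  [with Retries=0, Queue=-3]  = -5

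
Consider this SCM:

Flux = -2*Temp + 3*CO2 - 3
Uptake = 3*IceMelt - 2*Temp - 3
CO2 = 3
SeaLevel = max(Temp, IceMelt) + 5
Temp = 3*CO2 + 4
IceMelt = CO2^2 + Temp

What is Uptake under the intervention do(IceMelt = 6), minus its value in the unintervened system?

The intervention breaks the incoming arrows to IceMelt: IceMelt = CO2^2 + Temp no longer applies, and IceMelt = 6.
Temp = 3*CO2 + 4  [with CO2=3]  = 13
Uptake = 3*IceMelt - 2*Temp - 3  [with IceMelt=6, Temp=13]  = -11
Without intervention: Temp = 3*CO2 + 4  [with CO2=3]  = 13; IceMelt = CO2^2 + Temp  [with CO2=3, Temp=13]  = 22; Uptake = 3*IceMelt - 2*Temp - 3  [with IceMelt=22, Temp=13]  = 37.
Change = -11 − 37 = -48.

-48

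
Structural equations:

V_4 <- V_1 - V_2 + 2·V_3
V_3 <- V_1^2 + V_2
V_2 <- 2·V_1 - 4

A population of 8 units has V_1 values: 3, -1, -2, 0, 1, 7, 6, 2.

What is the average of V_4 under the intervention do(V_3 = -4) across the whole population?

Every unit gets V_3=-4 under the intervention. V_4 values become -7, -3, -2, -4, -5, -11, -10, -6; E[V_4|do(V_3=-4)] = -6.

-6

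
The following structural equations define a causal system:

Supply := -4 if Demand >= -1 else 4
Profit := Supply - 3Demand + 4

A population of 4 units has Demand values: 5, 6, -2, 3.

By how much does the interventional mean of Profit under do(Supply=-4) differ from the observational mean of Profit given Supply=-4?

5

do(Supply=-4) breaks Supply's dependence on Demand. With Supply=-4 fixed, Profit across the units is -15, -18, 6, -9, mean -9.
E[Profit|Supply=-4] averages over only the 3 units with Supply=-4 (Demand = 5, 6, 3): Profit = -15, -18, -9, mean -14.
Difference = -9 − (-14) = 5.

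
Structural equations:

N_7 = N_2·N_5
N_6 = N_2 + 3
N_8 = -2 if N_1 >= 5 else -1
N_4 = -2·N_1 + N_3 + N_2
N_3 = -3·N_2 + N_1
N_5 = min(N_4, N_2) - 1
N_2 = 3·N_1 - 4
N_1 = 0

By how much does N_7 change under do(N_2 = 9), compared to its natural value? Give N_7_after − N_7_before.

Under do(N_2=9), the mechanism N_2 = 3·N_1 - 4 is discarded; N_2 is fixed at 9.
N_3 = -3·N_2 + N_1  [with N_2=9, N_1=0]  = -27
N_4 = -2·N_1 + N_3 + N_2  [with N_1=0, N_3=-27, N_2=9]  = -18
N_5 = min(N_4, N_2) - 1  [with N_4=-18, N_2=9]  = -19
N_7 = N_2·N_5  [with N_2=9, N_5=-19]  = -171
Without intervention: N_2 = 3·N_1 - 4  [with N_1=0]  = -4; N_3 = -3·N_2 + N_1  [with N_2=-4, N_1=0]  = 12; N_4 = -2·N_1 + N_3 + N_2  [with N_1=0, N_3=12, N_2=-4]  = 8; N_5 = min(N_4, N_2) - 1  [with N_4=8, N_2=-4]  = -5; N_7 = N_2·N_5  [with N_2=-4, N_5=-5]  = 20.
Change = -171 − 20 = -191.

-191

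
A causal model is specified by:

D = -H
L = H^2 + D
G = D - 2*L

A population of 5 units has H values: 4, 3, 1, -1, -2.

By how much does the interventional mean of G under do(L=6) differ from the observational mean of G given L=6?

Every unit gets L=6 under the intervention. G values become -16, -15, -13, -11, -10; E[G|do(L=6)] = -13.
Conditioning on L=6 selects the 2 unit(s) with H ∈ {3, -2}. Their G values: -15, -10. Mean = -12.5.
Difference = -13 − (-12.5) = -0.5.

-0.5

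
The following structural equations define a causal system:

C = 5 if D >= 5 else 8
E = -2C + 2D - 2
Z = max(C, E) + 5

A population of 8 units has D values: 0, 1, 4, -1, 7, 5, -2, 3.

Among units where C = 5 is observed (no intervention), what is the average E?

0

Conditioning on C=5 selects the 2 unit(s) with D ∈ {7, 5}. Their E values: 2, -2. Mean = 0.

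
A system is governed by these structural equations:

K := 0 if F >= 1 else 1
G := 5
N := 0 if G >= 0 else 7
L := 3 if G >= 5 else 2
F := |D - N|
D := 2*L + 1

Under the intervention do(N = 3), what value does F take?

4

do(N=3) replaces the equation N := 0 if G >= 0 else 7 with the constant N = 3.
L = 3 if G >= 5 else 2  [with G=5]  = 3
D = 2*L + 1  [with L=3]  = 7
F = |D - N|  [with D=7, N=3]  = 4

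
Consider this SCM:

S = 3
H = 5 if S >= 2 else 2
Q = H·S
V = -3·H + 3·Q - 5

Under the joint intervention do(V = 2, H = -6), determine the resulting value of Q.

-18

Setting V = 2, H = -6 by intervention discards those variables' equations.
Q = H·S  [with H=-6, S=3]  = -18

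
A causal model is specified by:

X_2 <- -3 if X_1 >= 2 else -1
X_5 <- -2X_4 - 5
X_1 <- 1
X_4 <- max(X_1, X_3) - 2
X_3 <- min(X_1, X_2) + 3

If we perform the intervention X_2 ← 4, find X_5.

do(X_2=4) replaces the equation X_2 <- -3 if X_1 >= 2 else -1 with the constant X_2 = 4.
X_3 = min(X_1, X_2) + 3  [with X_1=1, X_2=4]  = 4
X_4 = max(X_1, X_3) - 2  [with X_1=1, X_3=4]  = 2
X_5 = -2X_4 - 5  [with X_4=2]  = -9

-9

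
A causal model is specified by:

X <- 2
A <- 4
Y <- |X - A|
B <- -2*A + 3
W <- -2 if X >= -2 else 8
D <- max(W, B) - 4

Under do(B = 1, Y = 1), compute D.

-3

The joint intervention fixes B = 1, Y = 1, removing each variable's own equation.
W = -2 if X >= -2 else 8  [with X=2]  = -2
D = max(W, B) - 4  [with W=-2, B=1]  = -3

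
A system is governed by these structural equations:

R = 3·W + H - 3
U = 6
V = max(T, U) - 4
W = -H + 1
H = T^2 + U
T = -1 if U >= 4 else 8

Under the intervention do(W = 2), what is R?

The intervention breaks the incoming arrows to W: W = -H + 1 no longer applies, and W = 2.
T = -1 if U >= 4 else 8  [with U=6]  = -1
H = T^2 + U  [with T=-1, U=6]  = 7
R = 3·W + H - 3  [with W=2, H=7]  = 10

10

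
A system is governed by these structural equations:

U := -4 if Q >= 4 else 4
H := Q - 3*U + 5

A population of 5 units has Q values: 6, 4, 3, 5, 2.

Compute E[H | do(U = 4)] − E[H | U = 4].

1.5

The intervention sets U=4 in all 5 units regardless of Q. Recomputing H per unit gives -1, -3, -4, -2, -5; average -3.
Conditioning on U=4 selects the 2 unit(s) with Q ∈ {3, 2}. Their H values: -4, -5. Mean = -4.5.
Difference = -3 − (-4.5) = 1.5.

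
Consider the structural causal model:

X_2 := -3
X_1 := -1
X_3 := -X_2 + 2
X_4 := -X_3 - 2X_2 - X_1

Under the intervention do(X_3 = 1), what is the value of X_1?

-1

Under do(X_3=1), the mechanism X_3 := -X_2 + 2 is discarded; X_3 is fixed at 1.
X_1 is not downstream of the intervention, so its value is determined by the original equations.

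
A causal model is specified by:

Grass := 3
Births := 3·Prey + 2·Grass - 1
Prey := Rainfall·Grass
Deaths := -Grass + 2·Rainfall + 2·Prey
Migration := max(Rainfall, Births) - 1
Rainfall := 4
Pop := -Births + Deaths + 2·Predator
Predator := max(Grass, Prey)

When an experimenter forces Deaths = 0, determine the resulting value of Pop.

-17

Intervening sets Deaths = 0 and removes its equation (Deaths := -Grass + 2·Rainfall + 2·Prey).
Prey = Rainfall·Grass  [with Rainfall=4, Grass=3]  = 12
Predator = max(Grass, Prey)  [with Grass=3, Prey=12]  = 12
Births = 3·Prey + 2·Grass - 1  [with Prey=12, Grass=3]  = 41
Pop = -Births + Deaths + 2·Predator  [with Births=41, Deaths=0, Predator=12]  = -17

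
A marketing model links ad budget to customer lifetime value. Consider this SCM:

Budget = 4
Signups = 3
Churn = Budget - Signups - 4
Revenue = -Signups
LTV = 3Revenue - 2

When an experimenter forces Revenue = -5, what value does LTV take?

Intervening sets Revenue = -5 and removes its equation (Revenue = -Signups).
LTV = 3Revenue - 2  [with Revenue=-5]  = -17

-17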